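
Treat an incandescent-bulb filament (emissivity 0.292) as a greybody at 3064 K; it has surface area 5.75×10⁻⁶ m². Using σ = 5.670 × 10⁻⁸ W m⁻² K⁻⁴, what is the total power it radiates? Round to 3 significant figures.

Area A = 5.75×10⁻⁶ m².
P = εσAT⁴ = 0.292 × 5.670×10⁻⁸ × 5.75×10⁻⁶ × (3064)⁴ = 8.39 W.

P ≈ 8.39 W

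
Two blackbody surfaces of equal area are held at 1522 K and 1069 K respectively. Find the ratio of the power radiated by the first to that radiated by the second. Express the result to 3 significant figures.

With equal areas, P₁/P₂ = (T₁/T₂)⁴ = (1522/1069)⁴ = 4.11.

P₁/P₂ ≈ 4.11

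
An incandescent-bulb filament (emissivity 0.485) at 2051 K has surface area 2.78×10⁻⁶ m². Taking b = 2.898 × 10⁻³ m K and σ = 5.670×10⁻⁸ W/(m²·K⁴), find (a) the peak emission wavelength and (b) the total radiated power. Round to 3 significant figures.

(a) λ_max = b/T = 2.898×10⁻³/2051 = 1.413×10⁻⁶ m = 1.41×10³ nm.
Area A = 2.78×10⁻⁶ m².
(b) P = εσAT⁴ = 0.485×5.670×10⁻⁸×2.78×10⁻⁶×(2051)⁴ = 1.35 W.

λ_max ≈ 1.41×10³ nm; P ≈ 1.35 W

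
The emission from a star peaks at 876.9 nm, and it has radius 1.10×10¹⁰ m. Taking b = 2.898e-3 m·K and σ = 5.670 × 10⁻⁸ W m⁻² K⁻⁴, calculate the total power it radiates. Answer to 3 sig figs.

Wien's law: T = b/λ_max = 2.898×10⁻³/8.769×10⁻⁷ = 3304.82 K.
Surface area A = 4πR² = 4π(1.10×10¹⁰ m)² = 1.52053×10²¹ m².
Then P = σAT⁴ = 5.670×10⁻⁸×1.52053×10²¹×(3304.82)⁴ = 1.03×10²⁸ W.

P ≈ 1.03×10²⁸ W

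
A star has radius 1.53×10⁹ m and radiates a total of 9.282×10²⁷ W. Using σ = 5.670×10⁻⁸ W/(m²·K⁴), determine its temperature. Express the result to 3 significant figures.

T ≈ 8.64×10³ K

Surface area A = 4πR² = 4π(1.53×10⁹ m)² = 2.94166×10¹⁹ m².
P = σAT⁴ ⇒ T = (P/(σA))^(1/4) = (9.282×10²⁷/(5.670×10⁻⁸×2.94166×10¹⁹))^(1/4) = 8.64×10³ K.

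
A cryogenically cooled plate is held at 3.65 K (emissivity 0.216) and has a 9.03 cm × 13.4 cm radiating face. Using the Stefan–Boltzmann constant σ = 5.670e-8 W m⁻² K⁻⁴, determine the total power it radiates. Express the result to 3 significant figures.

P ≈ 2.63×10⁻⁸ W

Area A = 0.0903 × 0.134 = 0.0121002 m².
P = εσAT⁴ = 0.216 × 5.670×10⁻⁸ × 0.0121002 × (3.65)⁴ = 2.63×10⁻⁸ W.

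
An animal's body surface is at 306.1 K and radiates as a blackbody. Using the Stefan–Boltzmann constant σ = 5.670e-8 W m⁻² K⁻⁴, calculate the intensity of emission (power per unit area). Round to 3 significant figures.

I ≈ 498 W/m²

Stefan–Boltzmann: I = σT⁴ = 5.670×10⁻⁸ × (306.1)⁴ = 498 W/m².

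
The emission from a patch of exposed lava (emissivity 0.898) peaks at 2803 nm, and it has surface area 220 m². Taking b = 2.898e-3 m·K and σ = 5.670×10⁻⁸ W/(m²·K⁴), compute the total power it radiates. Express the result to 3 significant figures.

P ≈ 1.28×10⁷ W

Wien's law: T = b/λ_max = 2.898×10⁻³/2.803×10⁻⁶ = 1033.89 K.
Area A = 220 m².
Then P = εσAT⁴ = 0.898×5.670×10⁻⁸×220×(1033.89)⁴ = 1.28×10⁷ W.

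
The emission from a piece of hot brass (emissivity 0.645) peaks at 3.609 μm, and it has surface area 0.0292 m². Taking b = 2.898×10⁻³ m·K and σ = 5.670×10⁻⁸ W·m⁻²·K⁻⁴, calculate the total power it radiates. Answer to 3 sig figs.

Wien's law: T = b/λ_max = 2.898×10⁻³/3.609×10⁻⁶ = 802.993 K.
Area A = 0.0292 m².
Then P = εσAT⁴ = 0.645×5.670×10⁻⁸×0.0292×(802.993)⁴ = 444 W.

P ≈ 444 W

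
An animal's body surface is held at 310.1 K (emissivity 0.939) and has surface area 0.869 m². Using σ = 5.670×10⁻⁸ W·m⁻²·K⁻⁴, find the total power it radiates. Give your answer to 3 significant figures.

P ≈ 428 W

Area A = 0.869 m².
P = εσAT⁴ = 0.939 × 5.670×10⁻⁸ × 0.869 × (310.1)⁴ = 428 W.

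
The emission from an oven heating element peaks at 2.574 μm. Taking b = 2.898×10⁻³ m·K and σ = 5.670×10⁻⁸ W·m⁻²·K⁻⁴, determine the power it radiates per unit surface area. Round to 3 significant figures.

I ≈ 9.11×10⁴ W/m²

Wien's law: T = b/λ_max = 2.898×10⁻³/2.574×10⁻⁶ = 1125.87 K.
Then I = σT⁴ = 5.670×10⁻⁸×(1125.87)⁴ = 9.11×10⁴ W/m².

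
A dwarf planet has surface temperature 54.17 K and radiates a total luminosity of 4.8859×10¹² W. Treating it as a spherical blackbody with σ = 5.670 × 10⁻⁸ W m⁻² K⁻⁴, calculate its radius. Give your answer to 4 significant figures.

R ≈ 8.924×10⁵ m

L = 4πR²σT⁴ ⇒ R = √(L/(4πσT⁴)).
σT⁴ = 0.488223 W/m², so R = √(4.8859×10¹²/(4π×0.488223)) = 8.924×10⁵ m.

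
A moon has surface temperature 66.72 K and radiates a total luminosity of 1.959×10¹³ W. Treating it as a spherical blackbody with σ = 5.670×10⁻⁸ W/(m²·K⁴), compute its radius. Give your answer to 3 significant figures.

R ≈ 1.18×10⁶ m

L = 4πR²σT⁴ ⇒ R = √(L/(4πσT⁴)).
σT⁴ = 1.12359 W/m², so R = √(1.959×10¹³/(4π×1.12359)) = 1.18×10⁶ m.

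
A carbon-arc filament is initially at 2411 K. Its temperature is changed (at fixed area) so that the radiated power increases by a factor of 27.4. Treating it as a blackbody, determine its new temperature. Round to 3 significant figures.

T₂ ≈ 5.52×10³ K

P ∝ T⁴, so T₂/T₁ = (P₂/P₁)^(1/4) = (27.4)^(1/4) = 2.28790.
T₂ = 2411 × 2.28790 = 5.52×10³ K.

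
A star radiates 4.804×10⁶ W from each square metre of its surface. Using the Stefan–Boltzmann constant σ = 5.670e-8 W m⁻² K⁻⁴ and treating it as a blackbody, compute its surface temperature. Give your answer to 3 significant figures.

T ≈ 3.03×10³ K

I = σT⁴, so T = (I/σ)^(1/4) = (4.804×10⁶/(5.670×10⁻⁸))^(1/4) = 3.03×10³ K.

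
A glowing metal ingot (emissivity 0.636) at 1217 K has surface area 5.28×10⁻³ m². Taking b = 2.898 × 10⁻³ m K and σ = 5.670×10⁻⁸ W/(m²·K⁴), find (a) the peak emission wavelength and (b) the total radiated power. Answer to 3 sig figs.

(a) λ_max = b/T = 2.898×10⁻³/1217 = 2.381×10⁻⁶ m = 2.38×10³ nm.
Area A = 5.28×10⁻³ m².
(b) P = εσAT⁴ = 0.636×5.670×10⁻⁸×5.28×10⁻³×(1217)⁴ = 418 W.

λ_max ≈ 2.38×10³ nm; P ≈ 418 W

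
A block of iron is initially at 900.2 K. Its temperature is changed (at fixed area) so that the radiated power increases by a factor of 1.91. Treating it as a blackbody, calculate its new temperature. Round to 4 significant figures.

T₂ ≈ 1058 K

P ∝ T⁴, so T₂/T₁ = (P₂/P₁)^(1/4) = (1.91)^(1/4) = 1.17560.
T₂ = 900.2 × 1.17560 = 1058 K.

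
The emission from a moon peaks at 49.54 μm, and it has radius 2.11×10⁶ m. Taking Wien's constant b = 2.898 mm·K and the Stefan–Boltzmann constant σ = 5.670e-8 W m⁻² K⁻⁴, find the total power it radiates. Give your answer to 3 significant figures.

Wien's law: T = b/λ_max = 2.898×10⁻³/4.954×10⁻⁵ = 58.4982 K.
Surface area A = 4πR² = 4π(2.11×10⁶ m)² = 5.59467×10¹³ m².
Then P = σAT⁴ = 5.670×10⁻⁸×5.59467×10¹³×(58.4982)⁴ = 3.71×10¹³ W.

P ≈ 3.71×10¹³ W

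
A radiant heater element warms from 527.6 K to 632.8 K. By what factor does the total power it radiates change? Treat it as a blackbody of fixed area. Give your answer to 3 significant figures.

P₂/P₁ ≈ 2.07

P ∝ T⁴, so P₂/P₁ = (T₂/T₁)⁴ = (632.8/527.6)⁴ = (1.19939)⁴ = 2.07.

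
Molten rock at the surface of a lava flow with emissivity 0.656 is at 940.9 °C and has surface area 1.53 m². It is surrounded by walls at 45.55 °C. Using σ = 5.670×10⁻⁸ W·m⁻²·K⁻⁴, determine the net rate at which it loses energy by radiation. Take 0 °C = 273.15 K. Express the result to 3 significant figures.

Net loss ≈ 1.23×10⁵ W

T = 940.9 °C + 273.15 = 1214.05 K.
Surroundings: T = 45.55 °C + 273.15 = 318.70 K.
Area A = 1.53 m².
Net radiated power P_net = εσA(T⁴ − T₀⁴) = 0.656×5.670×10⁻⁸×1.53×(1214.05⁴ − 318.70⁴).
T⁴ − T₀⁴ = 2.17243×10¹² − 1.03164×10¹⁰ = 2.16211×10¹² K⁴, so P_net = 1.23×10⁵ W.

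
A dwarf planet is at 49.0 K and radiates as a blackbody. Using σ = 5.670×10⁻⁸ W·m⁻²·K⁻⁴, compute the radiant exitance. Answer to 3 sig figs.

Stefan–Boltzmann: I = σT⁴ = 5.670×10⁻⁸ × (49.0)⁴ = 0.327 W/m².

I ≈ 0.327 W/m²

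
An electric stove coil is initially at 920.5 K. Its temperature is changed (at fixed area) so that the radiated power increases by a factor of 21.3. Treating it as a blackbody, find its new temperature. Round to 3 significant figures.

T₂ ≈ 1.98×10³ K

P ∝ T⁴, so T₂/T₁ = (P₂/P₁)^(1/4) = (21.3)^(1/4) = 2.14830.
T₂ = 920.5 × 2.14830 = 1.98×10³ K.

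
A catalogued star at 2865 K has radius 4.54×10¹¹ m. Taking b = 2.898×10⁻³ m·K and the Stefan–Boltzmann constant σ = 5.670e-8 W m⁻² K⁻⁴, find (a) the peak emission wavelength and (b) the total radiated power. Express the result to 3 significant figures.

(a) λ_max = b/T = 2.898×10⁻³/2865 = 1.012×10⁻⁶ m = 1.01 μm.
Surface area A = 4πR² = 4π(4.54×10¹¹ m)² = 2.59013×10²⁴ m².
(b) P = σAT⁴ = 5.670×10⁻⁸×2.59013×10²⁴×(2865)⁴ = 9.89×10³⁰ W.

λ_max ≈ 1.01 μm; P ≈ 9.89×10³⁰ W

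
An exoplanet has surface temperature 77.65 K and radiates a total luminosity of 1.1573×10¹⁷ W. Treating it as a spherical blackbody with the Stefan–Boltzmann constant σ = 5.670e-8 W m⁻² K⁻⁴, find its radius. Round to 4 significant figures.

R ≈ 6.684×10⁷ m

L = 4πR²σT⁴ ⇒ R = √(L/(4πσT⁴)).
σT⁴ = 2.06134 W/m², so R = √(1.1573×10¹⁷/(4π×2.06134)) = 6.684×10⁷ m.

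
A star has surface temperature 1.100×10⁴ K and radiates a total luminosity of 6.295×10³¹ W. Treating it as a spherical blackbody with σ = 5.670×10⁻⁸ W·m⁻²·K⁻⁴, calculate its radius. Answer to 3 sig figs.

R ≈ 7.77×10¹⁰ m

L = 4πR²σT⁴ ⇒ R = √(L/(4πσT⁴)).
σT⁴ = 8.30145×10⁸ W/m², so R = √(6.295×10³¹/(4π×8.30145×10⁸)) = 7.77×10¹⁰ m.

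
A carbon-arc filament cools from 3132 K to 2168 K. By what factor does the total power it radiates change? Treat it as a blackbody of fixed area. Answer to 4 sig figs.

P ∝ T⁴, so P₂/P₁ = (T₂/T₁)⁴ = (2168/3132)⁴ = (0.692209)⁴ = 0.2296.

P₂/P₁ ≈ 0.2296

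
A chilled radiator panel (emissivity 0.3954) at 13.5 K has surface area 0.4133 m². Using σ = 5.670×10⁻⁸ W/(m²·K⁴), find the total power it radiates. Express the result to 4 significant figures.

P ≈ 3.078×10⁻⁴ W

Area A = 0.4133 m².
P = εσAT⁴ = 0.3954 × 5.670×10⁻⁸ × 0.4133 × (13.5)⁴ = 3.078×10⁻⁴ W.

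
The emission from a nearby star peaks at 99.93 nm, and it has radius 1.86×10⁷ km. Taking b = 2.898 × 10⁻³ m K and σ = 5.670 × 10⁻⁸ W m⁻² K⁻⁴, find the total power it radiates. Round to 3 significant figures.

Wien's law: T = b/λ_max = 2.898×10⁻³/9.993×10⁻⁸ = 29000.3 K.
Surface area A = 4πR² = 4π(1.86×10¹⁰ m)² = 4.34746×10²¹ m².
Then P = σAT⁴ = 5.670×10⁻⁸×4.34746×10²¹×(29000.3)⁴ = 1.74×10³² W.

P ≈ 1.74×10³² W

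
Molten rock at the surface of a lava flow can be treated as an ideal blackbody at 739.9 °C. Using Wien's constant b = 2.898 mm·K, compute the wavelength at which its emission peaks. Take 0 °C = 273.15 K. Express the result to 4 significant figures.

λ_max ≈ 2.861 μm

T = 739.9 °C + 273.15 = 1013.05 K.
Wien's displacement law: λ_max = b/T = (2.898×10⁻³ m·K)/(1013.05 K) = 2.8607×10⁻⁶ m.
That is 2.861 μm, in the infrared range.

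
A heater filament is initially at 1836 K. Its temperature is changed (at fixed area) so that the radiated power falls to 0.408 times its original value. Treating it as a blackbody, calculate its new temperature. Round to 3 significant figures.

T₂ ≈ 1.47×10³ K

P ∝ T⁴, so T₂/T₁ = (P₂/P₁)^(1/4) = (0.408)^(1/4) = 0.799218.
T₂ = 1836 × 0.799218 = 1.47×10³ K.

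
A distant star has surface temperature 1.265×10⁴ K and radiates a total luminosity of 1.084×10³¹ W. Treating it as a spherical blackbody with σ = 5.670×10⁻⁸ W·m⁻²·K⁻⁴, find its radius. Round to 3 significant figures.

L = 4πR²σT⁴ ⇒ R = √(L/(4πσT⁴)).
σT⁴ = 1.45193×10⁹ W/m², so R = √(1.084×10³¹/(4π×1.45193×10⁹)) = 2.44×10¹⁰ m.

R ≈ 2.44×10¹⁰ m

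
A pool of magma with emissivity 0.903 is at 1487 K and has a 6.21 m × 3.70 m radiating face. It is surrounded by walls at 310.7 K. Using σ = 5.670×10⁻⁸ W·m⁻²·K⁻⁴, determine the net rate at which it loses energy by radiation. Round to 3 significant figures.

Area A = 6.21 × 3.70 = 22.977 m².
Net radiated power P_net = εσA(T⁴ − T₀⁴) = 0.903×5.670×10⁻⁸×22.977×(1487⁴ − 310.7⁴).
T⁴ − T₀⁴ = 4.88927×10¹² − 9.31891×10⁹ = 4.87995×10¹² K⁴, so P_net = 5.74×10⁶ W.

Net loss ≈ 5.74×10⁶ W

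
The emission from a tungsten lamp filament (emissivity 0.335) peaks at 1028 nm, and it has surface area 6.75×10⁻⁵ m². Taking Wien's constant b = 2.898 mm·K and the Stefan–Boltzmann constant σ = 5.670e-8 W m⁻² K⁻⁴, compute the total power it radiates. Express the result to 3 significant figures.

P ≈ 81.0 W

Wien's law: T = b/λ_max = 2.898×10⁻³/1.028×10⁻⁶ = 2819.07 K.
Area A = 6.75×10⁻⁵ m².
Then P = εσAT⁴ = 0.335×5.670×10⁻⁸×6.75×10⁻⁵×(2819.07)⁴ = 81.0 W.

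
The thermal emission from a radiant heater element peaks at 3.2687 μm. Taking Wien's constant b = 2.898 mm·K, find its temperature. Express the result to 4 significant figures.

T ≈ 886.6 K

Wien's law gives T = b/λ_max = (2.898×10⁻³ m·K)/(3.2687×10⁻⁶ m) = 886.6 K.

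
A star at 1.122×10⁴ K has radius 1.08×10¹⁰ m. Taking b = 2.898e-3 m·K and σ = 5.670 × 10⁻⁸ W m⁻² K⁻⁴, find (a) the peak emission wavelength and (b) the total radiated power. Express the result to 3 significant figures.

(a) λ_max = b/T = 2.898×10⁻³/1.122×10⁴ = 2.583×10⁻⁷ m = 258 nm.
Surface area A = 4πR² = 4π(1.08×10¹⁰ m)² = 1.46574×10²¹ m².
(b) P = σAT⁴ = 5.670×10⁻⁸×1.46574×10²¹×(1.122×10⁴)⁴ = 1.32×10³⁰ W.

λ_max ≈ 258 nm; P ≈ 1.32×10³⁰ W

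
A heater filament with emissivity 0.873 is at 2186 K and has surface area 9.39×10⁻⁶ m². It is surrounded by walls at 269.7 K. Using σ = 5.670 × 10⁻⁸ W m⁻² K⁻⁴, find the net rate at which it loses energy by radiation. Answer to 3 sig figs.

Net loss ≈ 10.6 W

Area A = 9.39×10⁻⁶ m².
Net radiated power P_net = εσA(T⁴ − T₀⁴) = 0.873×5.670×10⁻⁸×9.39×10⁻⁶×(2186⁴ − 269.7⁴).
T⁴ − T₀⁴ = 2.28350×10¹³ − 5.29083×10⁹ = 2.28297×10¹³ K⁴, so P_net = 10.6 W.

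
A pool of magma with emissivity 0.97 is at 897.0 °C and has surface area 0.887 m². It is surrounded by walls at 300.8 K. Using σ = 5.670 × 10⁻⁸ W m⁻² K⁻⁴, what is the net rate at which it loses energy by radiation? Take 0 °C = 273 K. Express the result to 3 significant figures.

Net loss ≈ 9.10×10⁴ W

T = 897.0 °C + 273 = 1170.0 K.
Area A = 0.887 m².
Net radiated power P_net = εσA(T⁴ − T₀⁴) = 0.97×5.670×10⁻⁸×0.887×(1170.0⁴ − 300.8⁴).
T⁴ − T₀⁴ = 1.87389×10¹² − 8.18675×10⁹ = 1.86570×10¹² K⁴, so P_net = 9.10×10⁴ W.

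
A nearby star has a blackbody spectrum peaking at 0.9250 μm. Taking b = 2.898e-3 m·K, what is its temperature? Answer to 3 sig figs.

Wien's law gives T = b/λ_max = (2.898×10⁻³ m·K)/(9.250×10⁻⁷ m) = 3.13×10³ K.

T ≈ 3.13×10³ K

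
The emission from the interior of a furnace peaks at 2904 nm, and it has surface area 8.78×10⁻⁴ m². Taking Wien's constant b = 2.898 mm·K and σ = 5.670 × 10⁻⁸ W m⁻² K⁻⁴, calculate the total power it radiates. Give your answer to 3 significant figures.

P ≈ 49.4 W

Wien's law: T = b/λ_max = 2.898×10⁻³/2.904×10⁻⁶ = 997.934 K.
Area A = 8.78×10⁻⁴ m².
Then P = σAT⁴ = 5.670×10⁻⁸×8.78×10⁻⁴×(997.934)⁴ = 49.4 W.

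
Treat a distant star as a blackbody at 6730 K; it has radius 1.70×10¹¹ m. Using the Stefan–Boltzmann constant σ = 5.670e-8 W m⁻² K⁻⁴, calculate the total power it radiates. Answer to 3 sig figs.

Surface area A = 4πR² = 4π(1.70×10¹¹ m)² = 3.63168×10²³ m².
P = σAT⁴ = 5.670×10⁻⁸ × 3.63168×10²³ × (6730)⁴ = 4.22×10³¹ W.

P ≈ 4.22×10³¹ W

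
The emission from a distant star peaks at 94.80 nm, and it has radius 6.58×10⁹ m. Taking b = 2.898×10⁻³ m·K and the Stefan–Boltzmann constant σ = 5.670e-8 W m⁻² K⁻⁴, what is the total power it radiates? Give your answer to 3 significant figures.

P ≈ 2.69×10³¹ W

Wien's law: T = b/λ_max = 2.898×10⁻³/9.480×10⁻⁸ = 30569.6 K.
Surface area A = 4πR² = 4π(6.58×10⁹ m)² = 5.44079×10²⁰ m².
Then P = σAT⁴ = 5.670×10⁻⁸×5.44079×10²⁰×(30569.6)⁴ = 2.69×10³¹ W.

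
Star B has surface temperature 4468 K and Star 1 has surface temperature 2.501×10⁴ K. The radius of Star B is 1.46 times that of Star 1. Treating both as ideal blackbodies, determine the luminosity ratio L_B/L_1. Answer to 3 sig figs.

L ∝ R²T⁴, so L_B/L_1 = (R_B/R_1)²(T_B/T_1)⁴ = (1.46)² × (4468/2.501×10⁴)⁴ = 2.1316 × 1.01859×10⁻³ = 2.17×10⁻³.

L_B/L_1 ≈ 2.17×10⁻³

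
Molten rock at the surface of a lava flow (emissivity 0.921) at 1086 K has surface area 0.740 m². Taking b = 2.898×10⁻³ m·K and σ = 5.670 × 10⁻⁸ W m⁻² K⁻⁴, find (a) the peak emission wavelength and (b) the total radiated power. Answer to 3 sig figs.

(a) λ_max = b/T = 2.898×10⁻³/1086 = 2.669×10⁻⁶ m = 2.67×10³ nm.
Area A = 0.740 m².
(b) P = εσAT⁴ = 0.921×5.670×10⁻⁸×0.740×(1086)⁴ = 5.38×10⁴ W.

λ_max ≈ 2.67×10³ nm; P ≈ 5.38×10⁴ W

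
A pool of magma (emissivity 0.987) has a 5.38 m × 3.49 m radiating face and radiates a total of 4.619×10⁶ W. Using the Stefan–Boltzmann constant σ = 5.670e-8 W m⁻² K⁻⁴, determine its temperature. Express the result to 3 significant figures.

Area A = 5.38 × 3.49 = 18.7762 m².
P = εσAT⁴ ⇒ T = (P/(εσA))^(1/4) = (4.619×10⁶/(0.987×5.670×10⁻⁸×18.7762))^(1/4) = 1.45×10³ K.

T ≈ 1.45×10³ K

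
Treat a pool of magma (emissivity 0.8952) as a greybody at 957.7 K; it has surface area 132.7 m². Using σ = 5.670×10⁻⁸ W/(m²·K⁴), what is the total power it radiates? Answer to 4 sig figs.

Area A = 132.7 m².
P = εσAT⁴ = 0.8952 × 5.670×10⁻⁸ × 132.7 × (957.7)⁴ = 5.666×10⁶ W.

P ≈ 5.666×10⁶ W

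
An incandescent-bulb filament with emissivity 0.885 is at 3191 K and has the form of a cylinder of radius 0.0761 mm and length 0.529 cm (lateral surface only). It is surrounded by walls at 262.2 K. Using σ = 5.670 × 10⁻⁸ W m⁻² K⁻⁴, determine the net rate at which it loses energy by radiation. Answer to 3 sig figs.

Lateral area A = 2πrL = 2π×7.61×10⁻⁵×5.29×10⁻³ = 2.52942×10⁻⁶ m².
Net radiated power P_net = εσA(T⁴ − T₀⁴) = 0.885×5.670×10⁻⁸×2.52942×10⁻⁶×(3191⁴ − 262.2⁴).
T⁴ − T₀⁴ = 1.03683×10¹⁴ − 4.72640×10⁹ = 1.03678×10¹⁴ K⁴, so P_net = 13.2 W.

Net loss ≈ 13.2 W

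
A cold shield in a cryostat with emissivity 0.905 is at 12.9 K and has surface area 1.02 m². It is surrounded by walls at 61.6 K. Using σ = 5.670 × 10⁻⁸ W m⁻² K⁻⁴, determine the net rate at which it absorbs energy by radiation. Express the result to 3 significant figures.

Net gain ≈ 0.752 W

Area A = 1.02 m².
Net radiated power P_net = εσA(T⁴ − T₀⁴) = 0.905×5.670×10⁻⁸×1.02×(12.9⁴ − 61.6⁴).
T⁴ − T₀⁴ = 27692.3 − 1.43987×10⁷ = -1.43710×10⁷ K⁴, so P_net = -0.752 W — negative, meaning a net gain of 0.752 W.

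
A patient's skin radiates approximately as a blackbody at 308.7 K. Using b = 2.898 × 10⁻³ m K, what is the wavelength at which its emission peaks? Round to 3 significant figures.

λ_max ≈ 9.39 μm

Wien's displacement law: λ_max = b/T = (2.898×10⁻³ m·K)/(308.7 K) = 9.388×10⁻⁶ m.
That is 9.39 μm, in the infrared range.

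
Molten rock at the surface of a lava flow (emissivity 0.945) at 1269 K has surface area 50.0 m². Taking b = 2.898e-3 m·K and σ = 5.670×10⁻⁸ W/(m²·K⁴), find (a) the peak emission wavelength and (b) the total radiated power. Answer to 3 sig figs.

λ_max ≈ 2.28×10³ nm; P ≈ 6.95×10⁶ W

(a) λ_max = b/T = 2.898×10⁻³/1269 = 2.284×10⁻⁶ m = 2.28×10³ nm.
Area A = 50.0 m².
(b) P = εσAT⁴ = 0.945×5.670×10⁻⁸×50.0×(1269)⁴ = 6.95×10⁶ W.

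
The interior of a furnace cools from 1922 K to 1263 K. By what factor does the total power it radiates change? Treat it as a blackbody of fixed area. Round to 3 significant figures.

P ∝ T⁴, so P₂/P₁ = (T₂/T₁)⁴ = (1263/1922)⁴ = (0.657128)⁴ = 0.186.

P₂/P₁ ≈ 0.186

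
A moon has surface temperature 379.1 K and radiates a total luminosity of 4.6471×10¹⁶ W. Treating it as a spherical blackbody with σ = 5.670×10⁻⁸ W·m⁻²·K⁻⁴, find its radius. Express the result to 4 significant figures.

L = 4πR²σT⁴ ⇒ R = √(L/(4πσT⁴)).
σT⁴ = 1171.11 W/m², so R = √(4.6471×10¹⁶/(4π×1171.11)) = 1.777×10⁶ m.

R ≈ 1.777×10⁶ m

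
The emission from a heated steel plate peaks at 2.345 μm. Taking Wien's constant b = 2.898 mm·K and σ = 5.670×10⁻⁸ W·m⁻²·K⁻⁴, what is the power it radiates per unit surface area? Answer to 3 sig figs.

I ≈ 1.32×10⁵ W/m²

Wien's law: T = b/λ_max = 2.898×10⁻³/2.345×10⁻⁶ = 1235.82 K.
Then I = σT⁴ = 5.670×10⁻⁸×(1235.82)⁴ = 1.32×10⁵ W/m².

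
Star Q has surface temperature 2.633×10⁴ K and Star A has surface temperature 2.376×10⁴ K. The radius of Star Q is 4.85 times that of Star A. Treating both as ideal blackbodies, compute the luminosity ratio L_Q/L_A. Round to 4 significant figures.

L_Q/L_A ≈ 35.47

L ∝ R²T⁴, so L_Q/L_A = (R_Q/R_A)²(T_Q/T_A)⁴ = (4.85)² × (2.633×10⁴/2.376×10⁴)⁴ = 23.5225 × 1.50806 = 35.47.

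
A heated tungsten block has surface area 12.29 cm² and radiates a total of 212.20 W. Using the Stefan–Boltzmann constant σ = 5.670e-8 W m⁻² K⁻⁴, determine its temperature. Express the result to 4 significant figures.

Area A = 12.29 cm² = 1.229×10⁻³ m².
P = σAT⁴ ⇒ T = (P/(σA))^(1/4) = (212.20/(5.670×10⁻⁸×1.229×10⁻³))^(1/4) = 1321 K.

T ≈ 1321 K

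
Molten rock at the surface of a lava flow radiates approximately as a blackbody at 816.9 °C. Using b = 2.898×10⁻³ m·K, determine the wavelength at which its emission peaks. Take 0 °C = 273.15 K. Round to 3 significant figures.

λ_max ≈ 2.66×10³ nm

T = 816.9 °C + 273.15 = 1090.05 K.
Wien's displacement law: λ_max = b/T = (2.898×10⁻³ m·K)/(1090.05 K) = 2.659×10⁻⁶ m.
That is 2.66×10³ nm, in the infrared range.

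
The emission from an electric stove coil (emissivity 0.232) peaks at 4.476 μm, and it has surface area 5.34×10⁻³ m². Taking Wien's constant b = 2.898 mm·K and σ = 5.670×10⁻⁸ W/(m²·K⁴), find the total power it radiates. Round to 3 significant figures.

P ≈ 12.3 W

Wien's law: T = b/λ_max = 2.898×10⁻³/4.476×10⁻⁶ = 647.453 K.
Area A = 5.34×10⁻³ m².
Then P = εσAT⁴ = 0.232×5.670×10⁻⁸×5.34×10⁻³×(647.453)⁴ = 12.3 W.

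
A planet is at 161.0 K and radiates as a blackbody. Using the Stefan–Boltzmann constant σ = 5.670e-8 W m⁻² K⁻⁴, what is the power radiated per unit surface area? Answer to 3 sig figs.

I ≈ 38.1 W/m²

Stefan–Boltzmann: I = σT⁴ = 5.670×10⁻⁸ × (161.0)⁴ = 38.1 W/m².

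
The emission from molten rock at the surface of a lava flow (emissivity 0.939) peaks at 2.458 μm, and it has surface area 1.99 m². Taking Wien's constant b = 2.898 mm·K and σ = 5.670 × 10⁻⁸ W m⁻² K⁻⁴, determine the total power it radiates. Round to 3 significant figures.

Wien's law: T = b/λ_max = 2.898×10⁻³/2.458×10⁻⁶ = 1179.01 K.
Area A = 1.99 m².
Then P = εσAT⁴ = 0.939×5.670×10⁻⁸×1.99×(1179.01)⁴ = 2.05×10⁵ W.

P ≈ 2.05×10⁵ W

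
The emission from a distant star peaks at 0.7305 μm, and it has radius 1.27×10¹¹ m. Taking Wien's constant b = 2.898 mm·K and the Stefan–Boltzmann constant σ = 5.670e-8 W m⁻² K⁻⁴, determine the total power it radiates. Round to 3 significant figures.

Wien's law: T = b/λ_max = 2.898×10⁻³/7.305×10⁻⁷ = 3967.15 K.
Surface area A = 4πR² = 4π(1.27×10¹¹ m)² = 2.02683×10²³ m².
Then P = σAT⁴ = 5.670×10⁻⁸×2.02683×10²³×(3967.15)⁴ = 2.85×10³⁰ W.

P ≈ 2.85×10³⁰ W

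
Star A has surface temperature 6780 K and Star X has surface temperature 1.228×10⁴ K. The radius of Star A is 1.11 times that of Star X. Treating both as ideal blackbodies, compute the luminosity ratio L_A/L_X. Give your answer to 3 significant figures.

L_A/L_X ≈ 0.114

L ∝ R²T⁴, so L_A/L_X = (R_A/R_X)²(T_A/T_X)⁴ = (1.11)² × (6780/1.228×10⁴)⁴ = 1.2321 × 0.0929234 = 0.114.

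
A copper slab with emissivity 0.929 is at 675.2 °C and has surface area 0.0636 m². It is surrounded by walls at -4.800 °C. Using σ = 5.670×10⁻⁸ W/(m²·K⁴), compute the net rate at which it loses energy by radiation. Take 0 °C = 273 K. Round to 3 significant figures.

T = 675.2 °C + 273 = 948.2 K.
Surroundings: T = -4.800 °C + 273 = 268.200 K.
Area A = 0.0636 m².
Net radiated power P_net = εσA(T⁴ − T₀⁴) = 0.929×5.670×10⁻⁸×0.0636×(948.2⁴ − 268.200⁴).
T⁴ − T₀⁴ = 8.08351×10¹¹ − 5.17410×10⁹ = 8.03177×10¹¹ K⁴, so P_net = 2.69×10³ W.

Net loss ≈ 2.69×10³ W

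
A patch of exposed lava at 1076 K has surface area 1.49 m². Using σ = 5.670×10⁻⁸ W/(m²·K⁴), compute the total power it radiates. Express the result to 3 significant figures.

P ≈ 1.13×10⁵ W

Area A = 1.49 m².
P = σAT⁴ = 5.670×10⁻⁸ × 1.49 × (1076)⁴ = 1.13×10⁵ W.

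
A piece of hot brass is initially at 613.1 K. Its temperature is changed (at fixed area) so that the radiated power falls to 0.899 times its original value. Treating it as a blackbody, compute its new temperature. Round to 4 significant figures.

T₂ ≈ 597.0 K

P ∝ T⁴, so T₂/T₁ = (P₂/P₁)^(1/4) = (0.899)^(1/4) = 0.973733.
T₂ = 613.1 × 0.973733 = 597.0 K.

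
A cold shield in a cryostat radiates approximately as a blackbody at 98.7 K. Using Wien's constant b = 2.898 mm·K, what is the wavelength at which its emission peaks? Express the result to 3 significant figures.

λ_max ≈ 29.4 μm

Wien's displacement law: λ_max = b/T = (2.898×10⁻³ m·K)/(98.7 K) = 2.936×10⁻⁵ m.
That is 29.4 μm, in the infrared range.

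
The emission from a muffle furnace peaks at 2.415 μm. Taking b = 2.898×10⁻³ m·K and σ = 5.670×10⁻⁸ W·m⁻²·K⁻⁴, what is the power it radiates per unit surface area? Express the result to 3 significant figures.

I ≈ 1.18×10⁵ W/m²

Wien's law: T = b/λ_max = 2.898×10⁻³/2.415×10⁻⁶ = 1200.00 K.
Then I = σT⁴ = 5.670×10⁻⁸×(1200.00)⁴ = 1.18×10⁵ W/m².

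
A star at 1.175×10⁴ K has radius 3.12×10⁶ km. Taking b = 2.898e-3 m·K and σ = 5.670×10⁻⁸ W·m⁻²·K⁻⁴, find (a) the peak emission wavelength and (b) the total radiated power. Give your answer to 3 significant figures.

(a) λ_max = b/T = 2.898×10⁻³/1.175×10⁴ = 2.466×10⁻⁷ m = 247 nm.
Surface area A = 4πR² = 4π(3.12×10⁹ m)² = 1.22326×10²⁰ m².
(b) P = σAT⁴ = 5.670×10⁻⁸×1.22326×10²⁰×(1.175×10⁴)⁴ = 1.32×10²⁹ W.

λ_max ≈ 247 nm; P ≈ 1.32×10²⁹ W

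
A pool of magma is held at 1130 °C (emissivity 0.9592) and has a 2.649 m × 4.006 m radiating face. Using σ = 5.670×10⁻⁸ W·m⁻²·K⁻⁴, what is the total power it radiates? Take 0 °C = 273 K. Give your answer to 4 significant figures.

P ≈ 2.236×10⁶ W

T = 1130 °C + 273 = 1403 K.
Area A = 2.649 × 4.006 = 10.6119 m².
P = εσAT⁴ = 0.9592 × 5.670×10⁻⁸ × 10.6119 × (1403)⁴ = 2.236×10⁶ W.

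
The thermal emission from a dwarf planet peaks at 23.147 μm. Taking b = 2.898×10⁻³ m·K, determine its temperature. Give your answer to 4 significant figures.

Wien's law gives T = b/λ_max = (2.898×10⁻³ m·K)/(2.3147×10⁻⁵ m) = 125.2 K.

T ≈ 125.2 K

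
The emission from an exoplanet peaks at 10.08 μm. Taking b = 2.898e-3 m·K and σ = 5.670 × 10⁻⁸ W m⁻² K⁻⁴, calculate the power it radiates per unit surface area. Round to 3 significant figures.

Wien's law: T = b/λ_max = 2.898×10⁻³/1.008×10⁻⁵ = 287.500 K.
Then I = σT⁴ = 5.670×10⁻⁸×(287.500)⁴ = 387 W/m².

I ≈ 387 W/m²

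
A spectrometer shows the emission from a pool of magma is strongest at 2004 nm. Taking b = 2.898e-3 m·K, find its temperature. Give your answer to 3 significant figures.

Wien's law gives T = b/λ_max = (2.898×10⁻³ m·K)/(2.004×10⁻⁶ m) = 1.45×10³ K.

T ≈ 1.45×10³ K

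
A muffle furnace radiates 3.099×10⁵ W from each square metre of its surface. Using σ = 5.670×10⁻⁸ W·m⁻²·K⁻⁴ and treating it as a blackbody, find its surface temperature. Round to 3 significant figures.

T ≈ 1.53×10³ K

I = σT⁴, so T = (I/σ)^(1/4) = (3.099×10⁵/(5.670×10⁻⁸))^(1/4) = 1.53×10³ K.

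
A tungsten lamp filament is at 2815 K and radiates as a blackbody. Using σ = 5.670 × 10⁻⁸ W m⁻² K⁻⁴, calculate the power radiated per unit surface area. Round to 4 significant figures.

I ≈ 3.560×10⁶ W/m²

Stefan–Boltzmann: I = σT⁴ = 5.670×10⁻⁸ × (2815)⁴ = 3.560×10⁶ W/m².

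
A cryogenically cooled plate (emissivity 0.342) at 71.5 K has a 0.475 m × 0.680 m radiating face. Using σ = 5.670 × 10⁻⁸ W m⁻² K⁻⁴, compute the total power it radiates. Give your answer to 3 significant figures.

Area A = 0.475 × 0.680 = 0.323 m².
P = εσAT⁴ = 0.342 × 5.670×10⁻⁸ × 0.323 × (71.5)⁴ = 0.164 W.

P ≈ 0.164 W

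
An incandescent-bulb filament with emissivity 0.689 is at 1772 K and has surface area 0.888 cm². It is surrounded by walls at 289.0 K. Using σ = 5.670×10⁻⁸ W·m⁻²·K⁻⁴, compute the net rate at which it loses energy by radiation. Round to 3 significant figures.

Net loss ≈ 34.2 W

Area A = 0.888 cm² = 8.88×10⁻⁵ m².
Net radiated power P_net = εσA(T⁴ − T₀⁴) = 0.689×5.670×10⁻⁸×8.88×10⁻⁵×(1772⁴ − 289.0⁴).
T⁴ − T₀⁴ = 9.85950×10¹² − 6.97576×10⁹ = 9.85252×10¹² K⁴, so P_net = 34.2 W.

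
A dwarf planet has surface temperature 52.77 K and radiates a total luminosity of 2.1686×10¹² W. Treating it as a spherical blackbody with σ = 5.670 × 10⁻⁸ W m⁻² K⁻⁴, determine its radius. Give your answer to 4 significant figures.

R ≈ 6.265×10⁵ m

L = 4πR²σT⁴ ⇒ R = √(L/(4πσT⁴)).
σT⁴ = 0.439675 W/m², so R = √(2.1686×10¹²/(4π×0.439675)) = 6.265×10⁵ m.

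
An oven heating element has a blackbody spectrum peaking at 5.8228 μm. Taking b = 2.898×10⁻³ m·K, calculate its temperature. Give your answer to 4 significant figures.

Wien's law gives T = b/λ_max = (2.898×10⁻³ m·K)/(5.8228×10⁻⁶ m) = 497.7 K.

T ≈ 497.7 K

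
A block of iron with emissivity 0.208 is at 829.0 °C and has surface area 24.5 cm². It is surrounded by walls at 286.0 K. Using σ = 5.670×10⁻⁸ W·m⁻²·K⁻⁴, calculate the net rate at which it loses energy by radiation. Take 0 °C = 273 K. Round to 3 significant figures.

Net loss ≈ 42.4 W

T = 829.0 °C + 273 = 1102.0 K.
Area A = 24.5 cm² = 2.45×10⁻³ m².
Net radiated power P_net = εσA(T⁴ − T₀⁴) = 0.208×5.670×10⁻⁸×2.45×10⁻³×(1102.0⁴ − 286.0⁴).
T⁴ − T₀⁴ = 1.47478×10¹² − 6.69059×10⁹ = 1.46809×10¹² K⁴, so P_net = 42.4 W.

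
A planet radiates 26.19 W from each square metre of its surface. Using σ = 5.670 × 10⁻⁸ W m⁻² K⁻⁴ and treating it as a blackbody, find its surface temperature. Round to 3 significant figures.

T ≈ 147 K

I = σT⁴, so T = (I/σ)^(1/4) = (26.19/(5.670×10⁻⁸))^(1/4) = 147 K.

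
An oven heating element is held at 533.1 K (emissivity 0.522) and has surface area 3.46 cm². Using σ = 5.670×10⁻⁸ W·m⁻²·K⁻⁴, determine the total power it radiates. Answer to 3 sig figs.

Area A = 3.46 cm² = 3.46×10⁻⁴ m².
P = εσAT⁴ = 0.522 × 5.670×10⁻⁸ × 3.46×10⁻⁴ × (533.1)⁴ = 0.827 W.

P ≈ 0.827 W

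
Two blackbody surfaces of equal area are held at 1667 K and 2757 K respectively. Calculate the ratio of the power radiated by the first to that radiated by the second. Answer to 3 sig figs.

P₁/P₂ ≈ 0.134

With equal areas, P₁/P₂ = (T₁/T₂)⁴ = (1667/2757)⁴ = 0.134.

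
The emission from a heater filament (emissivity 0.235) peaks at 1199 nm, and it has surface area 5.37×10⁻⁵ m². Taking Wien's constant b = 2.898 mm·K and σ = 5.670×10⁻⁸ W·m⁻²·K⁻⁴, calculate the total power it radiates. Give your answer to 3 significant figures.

P ≈ 24.4 W

Wien's law: T = b/λ_max = 2.898×10⁻³/1.199×10⁻⁶ = 2417.01 K.
Area A = 5.37×10⁻⁵ m².
Then P = εσAT⁴ = 0.235×5.670×10⁻⁸×5.37×10⁻⁵×(2417.01)⁴ = 24.4 W.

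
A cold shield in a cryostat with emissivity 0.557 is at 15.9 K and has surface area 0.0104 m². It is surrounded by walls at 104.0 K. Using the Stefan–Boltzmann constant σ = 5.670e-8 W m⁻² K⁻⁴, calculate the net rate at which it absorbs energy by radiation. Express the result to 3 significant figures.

Net gain ≈ 0.0384 W

Area A = 0.0104 m².
Net radiated power P_net = εσA(T⁴ − T₀⁴) = 0.557×5.670×10⁻⁸×0.0104×(15.9⁴ − 104.0⁴).
T⁴ − T₀⁴ = 63912.9 − 1.16986×10⁸ = -1.16922×10⁸ K⁴, so P_net = -0.0384 W — negative, meaning a net gain of 0.0384 W.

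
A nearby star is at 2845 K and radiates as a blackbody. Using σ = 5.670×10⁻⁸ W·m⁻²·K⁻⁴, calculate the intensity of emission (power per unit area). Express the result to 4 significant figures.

I ≈ 3.715×10⁶ W/m²

Stefan–Boltzmann: I = σT⁴ = 5.670×10⁻⁸ × (2845)⁴ = 3.715×10⁶ W/m².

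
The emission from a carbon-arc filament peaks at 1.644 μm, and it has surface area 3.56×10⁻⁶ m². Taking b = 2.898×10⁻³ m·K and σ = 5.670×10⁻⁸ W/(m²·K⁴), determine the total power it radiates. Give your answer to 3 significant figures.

P ≈ 1.95 W

Wien's law: T = b/λ_max = 2.898×10⁻³/1.644×10⁻⁶ = 1762.77 K.
Area A = 3.56×10⁻⁶ m².
Then P = σAT⁴ = 5.670×10⁻⁸×3.56×10⁻⁶×(1762.77)⁴ = 1.95 W.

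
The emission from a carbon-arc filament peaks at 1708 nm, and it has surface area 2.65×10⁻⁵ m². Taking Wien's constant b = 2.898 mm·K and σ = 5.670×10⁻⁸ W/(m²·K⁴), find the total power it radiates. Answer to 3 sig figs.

P ≈ 12.5 W

Wien's law: T = b/λ_max = 2.898×10⁻³/1.708×10⁻⁶ = 1696.72 K.
Area A = 2.65×10⁻⁵ m².
Then P = σAT⁴ = 5.670×10⁻⁸×2.65×10⁻⁵×(1696.72)⁴ = 12.5 W.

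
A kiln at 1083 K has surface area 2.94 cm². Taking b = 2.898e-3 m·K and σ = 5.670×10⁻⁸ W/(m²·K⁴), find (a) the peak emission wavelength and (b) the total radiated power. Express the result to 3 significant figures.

(a) λ_max = b/T = 2.898×10⁻³/1083 = 2.676×10⁻⁶ m = 2.68×10³ nm.
Area A = 2.94 cm² = 2.94×10⁻⁴ m².
(b) P = σAT⁴ = 5.670×10⁻⁸×2.94×10⁻⁴×(1083)⁴ = 22.9 W.

λ_max ≈ 2.68×10³ nm; P ≈ 22.9 W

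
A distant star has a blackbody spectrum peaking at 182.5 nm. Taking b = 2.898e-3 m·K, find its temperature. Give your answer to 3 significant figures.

T ≈ 1.59×10⁴ K

Wien's law gives T = b/λ_max = (2.898×10⁻³ m·K)/(1.825×10⁻⁷ m) = 1.59×10⁴ K.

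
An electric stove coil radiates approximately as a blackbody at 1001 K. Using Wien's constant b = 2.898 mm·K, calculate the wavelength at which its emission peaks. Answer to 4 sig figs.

λ_max ≈ 2.895 μm

Wien's displacement law: λ_max = b/T = (2.898×10⁻³ m·K)/(1001 K) = 2.8951×10⁻⁶ m.
That is 2.895 μm, in the infrared range.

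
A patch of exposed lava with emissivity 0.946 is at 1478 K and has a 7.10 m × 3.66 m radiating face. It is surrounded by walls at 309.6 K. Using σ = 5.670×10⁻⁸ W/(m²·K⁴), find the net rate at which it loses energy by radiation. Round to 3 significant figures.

Net loss ≈ 6.64×10⁶ W

Area A = 7.10 × 3.66 = 25.986 m².
Net radiated power P_net = εσA(T⁴ − T₀⁴) = 0.946×5.670×10⁻⁸×25.986×(1478⁴ − 309.6⁴).
T⁴ − T₀⁴ = 4.77197×10¹² − 9.18764×10⁹ = 4.76278×10¹² K⁴, so P_net = 6.64×10⁶ W.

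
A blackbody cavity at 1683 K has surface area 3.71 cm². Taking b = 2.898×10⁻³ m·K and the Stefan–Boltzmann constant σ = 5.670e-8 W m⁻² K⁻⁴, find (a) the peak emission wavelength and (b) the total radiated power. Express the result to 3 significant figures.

λ_max ≈ 1.72×10³ nm; P ≈ 169 W

(a) λ_max = b/T = 2.898×10⁻³/1683 = 1.722×10⁻⁶ m = 1.72×10³ nm.
Area A = 3.71 cm² = 3.71×10⁻⁴ m².
(b) P = σAT⁴ = 5.670×10⁻⁸×3.71×10⁻⁴×(1683)⁴ = 169 W.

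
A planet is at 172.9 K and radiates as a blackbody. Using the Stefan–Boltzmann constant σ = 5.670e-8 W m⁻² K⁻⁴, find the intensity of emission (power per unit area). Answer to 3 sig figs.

Stefan–Boltzmann: I = σT⁴ = 5.670×10⁻⁸ × (172.9)⁴ = 50.7 W/m².

I ≈ 50.7 W/m²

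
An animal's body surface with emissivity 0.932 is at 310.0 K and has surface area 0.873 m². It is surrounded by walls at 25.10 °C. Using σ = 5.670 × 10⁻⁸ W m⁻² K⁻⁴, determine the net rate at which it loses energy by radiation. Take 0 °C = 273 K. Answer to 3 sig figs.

Net loss ≈ 61.7 W

Surroundings: T = 25.10 °C + 273 = 298.10 K.
Area A = 0.873 m².
Net radiated power P_net = εσA(T⁴ − T₀⁴) = 0.932×5.670×10⁻⁸×0.873×(310.0⁴ − 298.10⁴).
T⁴ − T₀⁴ = 9.23521×10⁹ − 7.89674×10⁹ = 1.33847×10⁹ K⁴, so P_net = 61.7 W.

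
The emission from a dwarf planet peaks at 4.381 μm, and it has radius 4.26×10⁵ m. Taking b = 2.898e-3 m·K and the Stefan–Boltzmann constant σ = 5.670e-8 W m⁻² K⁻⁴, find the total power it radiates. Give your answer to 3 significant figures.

Wien's law: T = b/λ_max = 2.898×10⁻³/4.381×10⁻⁶ = 661.493 K.
Surface area A = 4πR² = 4π(4.26×10⁵ m)² = 2.28049×10¹² m².
Then P = σAT⁴ = 5.670×10⁻⁸×2.28049×10¹²×(661.493)⁴ = 2.48×10¹⁶ W.

P ≈ 2.48×10¹⁶ W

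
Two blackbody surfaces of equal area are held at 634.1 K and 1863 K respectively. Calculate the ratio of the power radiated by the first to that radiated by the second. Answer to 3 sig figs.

With equal areas, P₁/P₂ = (T₁/T₂)⁴ = (634.1/1863)⁴ = 0.0134.

P₁/P₂ ≈ 0.0134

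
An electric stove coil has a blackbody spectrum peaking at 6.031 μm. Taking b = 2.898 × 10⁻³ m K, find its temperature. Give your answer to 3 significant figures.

T ≈ 481 K

Wien's law gives T = b/λ_max = (2.898×10⁻³ m·K)/(6.031×10⁻⁶ m) = 481 K.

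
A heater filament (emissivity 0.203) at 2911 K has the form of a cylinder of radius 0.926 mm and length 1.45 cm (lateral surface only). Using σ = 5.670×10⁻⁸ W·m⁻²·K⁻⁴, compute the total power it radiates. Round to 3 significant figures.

Lateral area A = 2πrL = 2π×9.26×10⁻⁴×0.0145 = 8.43643×10⁻⁵ m².
P = εσAT⁴ = 0.203 × 5.670×10⁻⁸ × 8.43643×10⁻⁵ × (2911)⁴ = 69.7 W.

P ≈ 69.7 W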